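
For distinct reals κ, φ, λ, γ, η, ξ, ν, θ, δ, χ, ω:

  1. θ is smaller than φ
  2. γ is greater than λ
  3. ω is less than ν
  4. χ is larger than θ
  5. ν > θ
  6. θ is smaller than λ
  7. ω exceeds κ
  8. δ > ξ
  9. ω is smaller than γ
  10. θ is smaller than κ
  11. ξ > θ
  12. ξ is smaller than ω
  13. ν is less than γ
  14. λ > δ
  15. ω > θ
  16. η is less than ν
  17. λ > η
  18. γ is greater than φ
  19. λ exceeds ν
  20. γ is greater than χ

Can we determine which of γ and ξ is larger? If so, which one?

γ

ξ < ω and ω < ν give ξ < ν.
With ν < λ: ξ < ω < ν < λ.
Then λ < γ extends the chain to γ.
So γ is larger.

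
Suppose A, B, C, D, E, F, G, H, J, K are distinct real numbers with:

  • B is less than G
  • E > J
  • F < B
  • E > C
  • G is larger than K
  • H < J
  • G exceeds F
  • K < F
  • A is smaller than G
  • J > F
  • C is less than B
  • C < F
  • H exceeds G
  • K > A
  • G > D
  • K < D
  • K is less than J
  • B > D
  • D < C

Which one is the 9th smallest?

J

The consecutive relations fix a unique order: A < K < D < C < F < B < G < H < J < E.
The 9th smallest is J.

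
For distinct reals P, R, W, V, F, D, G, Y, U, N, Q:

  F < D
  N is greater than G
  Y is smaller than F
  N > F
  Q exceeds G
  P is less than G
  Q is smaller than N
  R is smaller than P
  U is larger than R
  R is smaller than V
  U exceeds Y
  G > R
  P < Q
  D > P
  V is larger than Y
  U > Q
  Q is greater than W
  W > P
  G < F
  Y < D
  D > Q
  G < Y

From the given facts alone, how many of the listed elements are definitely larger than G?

The elements the relations force above G are Y, F, V, Q, D, U, N — no chain reaches any other.
That is 7.

7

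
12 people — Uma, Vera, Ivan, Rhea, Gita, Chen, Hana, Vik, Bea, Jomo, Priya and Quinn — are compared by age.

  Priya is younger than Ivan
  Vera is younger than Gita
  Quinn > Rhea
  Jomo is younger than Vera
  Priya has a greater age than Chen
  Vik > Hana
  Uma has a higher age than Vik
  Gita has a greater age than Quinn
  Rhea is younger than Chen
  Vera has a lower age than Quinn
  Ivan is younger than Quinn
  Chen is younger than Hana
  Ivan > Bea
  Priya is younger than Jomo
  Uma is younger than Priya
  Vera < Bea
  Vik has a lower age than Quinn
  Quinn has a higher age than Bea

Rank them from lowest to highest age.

Rhea < Chen < Hana < Vik < Uma < Priya < Jomo < Vera < Bea < Ivan < Quinn < Gita

Nothing is placed below Rhea, so it is least; from there Rhea < Chen; Chen < Hana; Hana < Vik; Vik < Uma; Uma < Priya; Priya < Jomo; Jomo < Vera; Vera < Bea; Bea < Ivan; Ivan < Quinn; Quinn < Gita, each given directly.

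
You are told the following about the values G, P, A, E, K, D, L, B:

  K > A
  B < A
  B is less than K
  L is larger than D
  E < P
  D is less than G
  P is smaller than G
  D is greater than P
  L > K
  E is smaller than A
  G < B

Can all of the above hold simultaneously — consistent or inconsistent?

The single ordering E < P < D < G < B < A < K < L satisfies every listed relation, so no contradiction arises.

consistent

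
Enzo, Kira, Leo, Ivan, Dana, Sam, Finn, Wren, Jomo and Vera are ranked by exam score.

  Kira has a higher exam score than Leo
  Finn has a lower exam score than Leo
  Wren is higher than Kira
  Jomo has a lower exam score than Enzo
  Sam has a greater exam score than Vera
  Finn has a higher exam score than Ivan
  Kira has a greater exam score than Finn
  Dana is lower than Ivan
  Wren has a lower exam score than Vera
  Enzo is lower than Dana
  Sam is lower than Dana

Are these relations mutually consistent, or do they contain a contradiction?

We have Sam < Dana stated directly, yet also Dana < Ivan < Finn < Leo < Kira < Wren < Vera < Sam by chaining the others — so Dana < Sam. Contradiction.

inconsistent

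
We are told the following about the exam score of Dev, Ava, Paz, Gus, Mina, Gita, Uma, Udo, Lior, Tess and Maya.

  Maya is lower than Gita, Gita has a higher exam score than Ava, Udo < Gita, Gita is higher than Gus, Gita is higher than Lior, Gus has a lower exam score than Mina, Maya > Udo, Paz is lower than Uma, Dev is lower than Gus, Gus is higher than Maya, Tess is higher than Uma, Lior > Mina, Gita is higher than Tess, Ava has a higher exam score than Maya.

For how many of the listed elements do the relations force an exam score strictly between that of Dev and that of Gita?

Chaining upward from Dev reaches: Gus, Mina, Lior.
Chaining downward from Gita reaches: Udo, Paz, Maya, Ava, Uma, Gus, Tess, Mina, Lior.
Strictly between Dev and Gita are those in both lists: Gus, Mina, Lior — 3 elements.

3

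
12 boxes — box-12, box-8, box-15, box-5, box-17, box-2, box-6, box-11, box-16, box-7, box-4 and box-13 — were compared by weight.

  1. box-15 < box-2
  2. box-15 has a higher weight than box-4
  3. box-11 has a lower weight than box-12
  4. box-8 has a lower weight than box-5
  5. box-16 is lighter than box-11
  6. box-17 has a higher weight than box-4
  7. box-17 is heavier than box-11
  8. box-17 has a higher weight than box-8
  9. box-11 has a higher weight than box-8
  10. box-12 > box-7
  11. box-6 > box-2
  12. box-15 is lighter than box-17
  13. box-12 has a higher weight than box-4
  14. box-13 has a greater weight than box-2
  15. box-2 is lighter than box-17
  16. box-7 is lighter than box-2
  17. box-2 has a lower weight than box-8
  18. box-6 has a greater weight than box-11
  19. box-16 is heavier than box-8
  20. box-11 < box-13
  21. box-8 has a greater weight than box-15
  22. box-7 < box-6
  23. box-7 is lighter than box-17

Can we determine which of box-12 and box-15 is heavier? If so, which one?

box-12

Link the given pairs in sequence: box-15 < box-2; box-2 < box-8; box-8 < box-16; box-16 < box-11; box-11 < box-12.
Together: box-15 < box-2 < box-8 < box-16 < box-11 < box-12.
So box-12 is heavier.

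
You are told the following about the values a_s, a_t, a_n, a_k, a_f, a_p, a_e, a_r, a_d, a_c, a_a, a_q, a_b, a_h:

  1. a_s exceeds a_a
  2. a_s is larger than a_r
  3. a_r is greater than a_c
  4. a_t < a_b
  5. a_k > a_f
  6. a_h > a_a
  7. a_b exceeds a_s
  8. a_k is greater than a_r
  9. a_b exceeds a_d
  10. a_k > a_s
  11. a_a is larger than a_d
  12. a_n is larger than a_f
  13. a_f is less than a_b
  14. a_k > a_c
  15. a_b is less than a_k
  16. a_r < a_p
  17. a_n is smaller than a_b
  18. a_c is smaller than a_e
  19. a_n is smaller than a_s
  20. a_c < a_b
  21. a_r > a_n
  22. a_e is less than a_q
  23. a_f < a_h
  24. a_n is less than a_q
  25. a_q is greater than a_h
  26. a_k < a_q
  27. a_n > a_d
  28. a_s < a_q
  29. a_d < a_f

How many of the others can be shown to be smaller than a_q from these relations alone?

From a_q the given relations immediately reach a_n, a_h, a_e, a_s, a_k.
From those, a_d, a_f, a_a, a_c, a_r, a_b — 11 in total.
From those, a_t — 12 in total.
Nothing else is reachable below a_q; 12 in all.

12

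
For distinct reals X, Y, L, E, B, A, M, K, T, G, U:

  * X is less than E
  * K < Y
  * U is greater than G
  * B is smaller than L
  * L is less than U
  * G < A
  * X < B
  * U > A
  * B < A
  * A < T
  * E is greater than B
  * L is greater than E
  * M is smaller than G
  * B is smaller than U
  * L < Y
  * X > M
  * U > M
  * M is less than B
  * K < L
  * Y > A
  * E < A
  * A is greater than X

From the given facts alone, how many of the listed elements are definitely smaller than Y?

The elements the relations force below Y are K, M, X, B, E, L, G, A — no chain reaches any other.
That is 8.

8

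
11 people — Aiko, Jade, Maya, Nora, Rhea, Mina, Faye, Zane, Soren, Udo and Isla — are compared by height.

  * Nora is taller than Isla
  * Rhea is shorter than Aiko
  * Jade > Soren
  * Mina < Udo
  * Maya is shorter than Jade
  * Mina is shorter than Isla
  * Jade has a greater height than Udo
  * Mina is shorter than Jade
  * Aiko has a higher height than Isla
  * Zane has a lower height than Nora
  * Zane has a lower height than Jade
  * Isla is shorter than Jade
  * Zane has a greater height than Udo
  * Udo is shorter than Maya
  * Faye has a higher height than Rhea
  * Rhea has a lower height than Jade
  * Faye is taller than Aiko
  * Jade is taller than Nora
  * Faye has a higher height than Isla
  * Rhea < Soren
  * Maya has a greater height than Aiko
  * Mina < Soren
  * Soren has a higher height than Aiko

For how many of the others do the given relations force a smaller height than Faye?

4

From Faye the given relations immediately reach Isla, Rhea, Aiko.
From those, Mina — 4 in total.
No other element is forced below Faye by the given relations, so the count is 4.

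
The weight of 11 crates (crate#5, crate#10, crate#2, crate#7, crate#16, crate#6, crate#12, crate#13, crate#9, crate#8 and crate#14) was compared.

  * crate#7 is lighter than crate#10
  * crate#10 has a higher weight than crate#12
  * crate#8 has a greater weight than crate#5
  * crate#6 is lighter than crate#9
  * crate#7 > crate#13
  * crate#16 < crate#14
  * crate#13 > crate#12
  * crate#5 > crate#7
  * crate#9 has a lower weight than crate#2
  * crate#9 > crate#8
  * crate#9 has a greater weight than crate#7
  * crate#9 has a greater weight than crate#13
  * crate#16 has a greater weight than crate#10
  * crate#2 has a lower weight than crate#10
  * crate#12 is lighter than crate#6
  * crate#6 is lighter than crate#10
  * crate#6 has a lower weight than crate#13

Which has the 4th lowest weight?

Piecing the relations together gives one ordering: crate#12 < crate#6 < crate#13 < crate#7 < crate#5 < crate#8 < crate#9 < crate#2 < crate#10 < crate#16 < crate#14.
The 4th smallest is crate#7.

crate#7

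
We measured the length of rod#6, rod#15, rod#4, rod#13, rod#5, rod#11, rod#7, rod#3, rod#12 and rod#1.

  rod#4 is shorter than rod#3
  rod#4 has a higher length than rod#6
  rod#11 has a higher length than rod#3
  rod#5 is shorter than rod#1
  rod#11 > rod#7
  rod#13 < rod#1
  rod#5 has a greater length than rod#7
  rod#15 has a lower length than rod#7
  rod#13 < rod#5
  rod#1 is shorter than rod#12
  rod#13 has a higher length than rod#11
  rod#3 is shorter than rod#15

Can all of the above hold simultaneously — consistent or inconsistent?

consistent

Every relation is compatible with rod#6 < rod#4 < rod#3 < rod#15 < rod#7 < rod#11 < rod#13 < rod#5 < rod#1 < rod#12; the set is consistent.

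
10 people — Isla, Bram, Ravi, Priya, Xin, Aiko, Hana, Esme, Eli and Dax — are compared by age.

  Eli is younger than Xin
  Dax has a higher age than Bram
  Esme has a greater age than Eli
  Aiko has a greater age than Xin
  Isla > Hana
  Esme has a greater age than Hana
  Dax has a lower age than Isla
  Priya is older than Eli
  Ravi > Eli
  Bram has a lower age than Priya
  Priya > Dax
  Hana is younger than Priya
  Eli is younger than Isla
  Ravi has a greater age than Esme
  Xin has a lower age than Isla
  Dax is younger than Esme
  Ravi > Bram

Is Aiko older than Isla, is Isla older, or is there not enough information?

undetermined

Following every chain through Aiko: below Aiko we get Eli, Xin.
Isla is not reached, and no chain runs the other way from Isla to Aiko.
So the given relations leave the order of Aiko and Isla undetermined.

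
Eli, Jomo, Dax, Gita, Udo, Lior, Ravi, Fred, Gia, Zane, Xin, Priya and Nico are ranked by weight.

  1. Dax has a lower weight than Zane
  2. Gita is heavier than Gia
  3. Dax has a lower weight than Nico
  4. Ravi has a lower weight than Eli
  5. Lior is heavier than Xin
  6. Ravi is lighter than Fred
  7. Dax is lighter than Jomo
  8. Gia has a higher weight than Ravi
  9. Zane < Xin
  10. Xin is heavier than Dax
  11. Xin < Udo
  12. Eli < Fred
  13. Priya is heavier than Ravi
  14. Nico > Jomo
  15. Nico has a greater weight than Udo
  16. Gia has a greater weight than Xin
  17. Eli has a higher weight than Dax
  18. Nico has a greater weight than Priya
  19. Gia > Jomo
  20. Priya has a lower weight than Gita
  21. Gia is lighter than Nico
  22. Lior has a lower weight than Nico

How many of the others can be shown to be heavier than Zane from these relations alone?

6

The elements the relations force above Zane are Xin, Gia, Udo, Lior, Nico, Gita — no chain reaches any other.
That is 6.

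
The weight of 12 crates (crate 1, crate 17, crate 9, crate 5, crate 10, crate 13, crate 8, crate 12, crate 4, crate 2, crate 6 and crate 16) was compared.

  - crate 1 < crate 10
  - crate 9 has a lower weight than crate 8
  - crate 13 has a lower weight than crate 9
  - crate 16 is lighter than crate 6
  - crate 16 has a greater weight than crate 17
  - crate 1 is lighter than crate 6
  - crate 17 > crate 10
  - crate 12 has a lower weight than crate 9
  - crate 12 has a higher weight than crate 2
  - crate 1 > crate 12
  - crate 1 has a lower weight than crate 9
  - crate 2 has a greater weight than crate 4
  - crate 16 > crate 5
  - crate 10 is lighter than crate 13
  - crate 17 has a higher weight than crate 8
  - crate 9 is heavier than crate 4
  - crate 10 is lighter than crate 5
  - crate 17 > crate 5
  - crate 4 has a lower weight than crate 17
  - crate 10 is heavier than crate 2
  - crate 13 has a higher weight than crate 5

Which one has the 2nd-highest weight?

crate 16

Piecing the relations together gives one ordering: crate 4 < crate 2 < crate 12 < crate 1 < crate 10 < crate 5 < crate 13 < crate 9 < crate 8 < crate 17 < crate 16 < crate 6.
The 2nd largest is crate 16.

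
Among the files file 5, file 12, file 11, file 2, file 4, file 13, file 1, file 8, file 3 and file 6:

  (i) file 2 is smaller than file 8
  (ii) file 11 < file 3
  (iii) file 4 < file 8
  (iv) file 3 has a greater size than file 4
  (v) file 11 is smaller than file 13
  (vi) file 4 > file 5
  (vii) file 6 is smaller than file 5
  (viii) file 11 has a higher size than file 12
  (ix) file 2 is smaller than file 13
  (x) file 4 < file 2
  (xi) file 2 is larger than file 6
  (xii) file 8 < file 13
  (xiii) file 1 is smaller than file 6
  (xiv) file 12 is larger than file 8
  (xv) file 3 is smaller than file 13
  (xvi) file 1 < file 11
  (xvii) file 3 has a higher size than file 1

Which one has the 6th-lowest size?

The consecutive relations fix a unique order: file 1 < file 6 < file 5 < file 4 < file 2 < file 8 < file 12 < file 11 < file 3 < file 13.
Counting 6 from the smallest end gives file 8.

file 8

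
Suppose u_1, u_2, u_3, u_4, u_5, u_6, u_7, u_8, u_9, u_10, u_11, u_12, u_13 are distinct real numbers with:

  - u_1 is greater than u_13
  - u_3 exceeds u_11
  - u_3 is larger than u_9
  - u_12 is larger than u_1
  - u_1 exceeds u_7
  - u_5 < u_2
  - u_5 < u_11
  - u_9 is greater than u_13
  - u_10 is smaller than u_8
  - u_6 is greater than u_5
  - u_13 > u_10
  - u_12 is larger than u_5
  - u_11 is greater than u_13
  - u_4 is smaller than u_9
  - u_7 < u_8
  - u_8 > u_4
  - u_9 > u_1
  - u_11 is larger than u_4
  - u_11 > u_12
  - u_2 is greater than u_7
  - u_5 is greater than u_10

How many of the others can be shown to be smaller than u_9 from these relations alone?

5

Directly below u_9: u_13, u_4, u_1.
One step further: u_10, u_7 (5 so far).
No other element is forced below u_9 by the given relations, so the count is 5.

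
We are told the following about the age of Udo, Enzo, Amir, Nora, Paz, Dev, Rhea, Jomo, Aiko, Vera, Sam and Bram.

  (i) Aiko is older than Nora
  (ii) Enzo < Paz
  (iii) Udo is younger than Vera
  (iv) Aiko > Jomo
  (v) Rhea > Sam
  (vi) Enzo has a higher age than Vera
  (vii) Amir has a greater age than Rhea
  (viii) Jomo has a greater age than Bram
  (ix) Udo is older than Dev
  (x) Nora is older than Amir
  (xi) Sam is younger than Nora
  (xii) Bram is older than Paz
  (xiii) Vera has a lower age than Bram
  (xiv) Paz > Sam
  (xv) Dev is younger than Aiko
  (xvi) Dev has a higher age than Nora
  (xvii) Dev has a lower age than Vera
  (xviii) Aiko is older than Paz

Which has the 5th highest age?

Enzo

The consecutive relations fix a unique order: Sam < Rhea < Amir < Nora < Dev < Udo < Vera < Enzo < Paz < Bram < Jomo < Aiko.
Counting 5 from the largest end gives Enzo.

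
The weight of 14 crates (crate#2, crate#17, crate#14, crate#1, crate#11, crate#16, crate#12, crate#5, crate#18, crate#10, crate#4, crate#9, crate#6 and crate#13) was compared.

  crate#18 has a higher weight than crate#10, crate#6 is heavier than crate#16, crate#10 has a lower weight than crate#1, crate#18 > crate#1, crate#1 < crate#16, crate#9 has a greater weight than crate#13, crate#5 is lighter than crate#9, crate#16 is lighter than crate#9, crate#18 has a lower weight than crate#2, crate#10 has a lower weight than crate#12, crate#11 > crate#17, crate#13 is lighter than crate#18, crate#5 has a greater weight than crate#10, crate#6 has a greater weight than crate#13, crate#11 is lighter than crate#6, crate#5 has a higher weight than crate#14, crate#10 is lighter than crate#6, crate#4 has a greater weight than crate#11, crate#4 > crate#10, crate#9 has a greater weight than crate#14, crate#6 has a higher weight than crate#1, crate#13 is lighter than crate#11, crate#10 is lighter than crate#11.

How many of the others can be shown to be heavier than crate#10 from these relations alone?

The elements the relations force above crate#10 are crate#1, crate#12, crate#11, crate#5, crate#16, crate#9, crate#18, crate#6, crate#2, crate#4 — no chain reaches any other.
That is 10.

10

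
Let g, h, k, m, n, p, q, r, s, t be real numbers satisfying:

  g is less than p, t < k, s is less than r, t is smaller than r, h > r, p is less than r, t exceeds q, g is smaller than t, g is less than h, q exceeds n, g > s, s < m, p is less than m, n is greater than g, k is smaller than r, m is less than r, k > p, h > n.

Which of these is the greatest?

h

s is not greatest since s < g; g is not greatest since g < p; p is not greatest since p < k; n is not greatest since n < q; q is not greatest since q < t; m is not greatest since m < r; t is not greatest since t < r; k is not greatest since k < r; r is not greatest since r < h.
Only h has nothing above it, so h is the greatest.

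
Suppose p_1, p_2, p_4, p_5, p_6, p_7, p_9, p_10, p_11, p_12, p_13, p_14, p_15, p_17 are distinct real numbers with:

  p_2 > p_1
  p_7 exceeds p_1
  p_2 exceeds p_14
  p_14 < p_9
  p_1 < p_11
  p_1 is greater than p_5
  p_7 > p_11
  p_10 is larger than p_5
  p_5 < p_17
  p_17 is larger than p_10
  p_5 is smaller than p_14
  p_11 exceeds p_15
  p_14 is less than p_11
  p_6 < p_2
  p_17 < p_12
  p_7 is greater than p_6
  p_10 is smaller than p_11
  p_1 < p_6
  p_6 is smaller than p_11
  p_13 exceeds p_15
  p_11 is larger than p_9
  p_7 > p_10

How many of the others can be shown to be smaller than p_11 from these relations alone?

7

The elements the relations force below p_11 are p_5, p_14, p_15, p_10, p_9, p_1, p_6 — no chain reaches any other.
That is 7.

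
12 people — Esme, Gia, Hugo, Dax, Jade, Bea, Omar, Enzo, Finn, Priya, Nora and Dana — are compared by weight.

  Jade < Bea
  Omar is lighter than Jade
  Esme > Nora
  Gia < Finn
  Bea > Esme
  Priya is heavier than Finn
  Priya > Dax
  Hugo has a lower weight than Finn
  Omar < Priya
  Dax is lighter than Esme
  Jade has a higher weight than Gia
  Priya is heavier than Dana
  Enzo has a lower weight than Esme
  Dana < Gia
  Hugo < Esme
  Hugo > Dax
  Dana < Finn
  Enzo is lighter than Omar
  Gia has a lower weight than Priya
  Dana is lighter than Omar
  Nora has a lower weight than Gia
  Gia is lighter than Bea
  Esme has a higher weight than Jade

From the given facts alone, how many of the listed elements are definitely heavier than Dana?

Directly above Dana: Omar, Gia, Finn, Priya.
One step further: Jade, Bea (6 so far).
One step further: Esme (7 so far).
Nothing else is reachable above Dana; 7 in all.

7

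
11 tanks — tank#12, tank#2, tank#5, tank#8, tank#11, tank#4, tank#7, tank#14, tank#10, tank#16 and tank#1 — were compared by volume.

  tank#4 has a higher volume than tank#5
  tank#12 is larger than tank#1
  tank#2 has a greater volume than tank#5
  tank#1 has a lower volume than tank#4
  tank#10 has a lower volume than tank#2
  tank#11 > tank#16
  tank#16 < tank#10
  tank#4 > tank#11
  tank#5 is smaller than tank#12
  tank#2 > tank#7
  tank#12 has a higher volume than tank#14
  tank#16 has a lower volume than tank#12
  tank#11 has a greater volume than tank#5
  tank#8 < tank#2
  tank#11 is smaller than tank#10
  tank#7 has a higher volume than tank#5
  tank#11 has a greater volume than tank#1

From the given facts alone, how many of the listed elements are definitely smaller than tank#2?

7

From tank#2 the given relations immediately reach tank#5, tank#7, tank#8, tank#10.
From those, tank#16, tank#11 — 6 in total.
From those, tank#1 — 7 in total.
Nothing else is reachable below tank#2; 7 in all.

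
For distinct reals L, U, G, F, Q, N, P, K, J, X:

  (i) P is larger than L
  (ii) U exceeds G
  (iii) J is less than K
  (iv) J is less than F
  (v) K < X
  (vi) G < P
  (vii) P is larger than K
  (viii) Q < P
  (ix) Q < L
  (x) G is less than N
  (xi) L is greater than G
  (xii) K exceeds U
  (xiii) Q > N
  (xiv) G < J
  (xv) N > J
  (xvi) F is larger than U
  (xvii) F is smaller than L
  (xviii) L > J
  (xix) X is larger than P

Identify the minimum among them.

G

Chaining upward from G: directly above it, U, J, N, L, P; then F, K, Q, X.
That covers every other element, and nothing is given below G, so G is the minimum.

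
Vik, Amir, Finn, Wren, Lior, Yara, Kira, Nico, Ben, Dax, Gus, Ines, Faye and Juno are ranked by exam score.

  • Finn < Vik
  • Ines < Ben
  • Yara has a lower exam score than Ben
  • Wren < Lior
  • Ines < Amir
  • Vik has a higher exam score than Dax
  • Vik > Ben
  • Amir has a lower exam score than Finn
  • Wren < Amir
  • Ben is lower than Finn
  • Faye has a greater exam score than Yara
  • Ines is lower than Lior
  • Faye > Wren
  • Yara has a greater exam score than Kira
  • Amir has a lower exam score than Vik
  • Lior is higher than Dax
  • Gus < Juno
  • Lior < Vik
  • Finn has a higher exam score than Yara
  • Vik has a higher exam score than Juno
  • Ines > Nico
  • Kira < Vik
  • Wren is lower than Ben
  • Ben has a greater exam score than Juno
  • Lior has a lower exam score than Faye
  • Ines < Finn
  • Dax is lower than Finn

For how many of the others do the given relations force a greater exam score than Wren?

6

From Wren the given relations immediately reach Ben, Lior, Amir, Faye.
From those, Finn, Vik — 6 in total.
No other element is forced above Wren by the given relations, so the count is 6.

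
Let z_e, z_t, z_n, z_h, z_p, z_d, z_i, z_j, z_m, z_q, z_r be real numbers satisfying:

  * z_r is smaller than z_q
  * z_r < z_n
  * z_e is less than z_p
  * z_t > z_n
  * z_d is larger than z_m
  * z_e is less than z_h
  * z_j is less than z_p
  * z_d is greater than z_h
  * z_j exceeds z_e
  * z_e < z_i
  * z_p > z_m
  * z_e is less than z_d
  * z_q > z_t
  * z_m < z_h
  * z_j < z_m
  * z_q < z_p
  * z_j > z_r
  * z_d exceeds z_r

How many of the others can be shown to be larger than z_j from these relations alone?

4

Directly above z_j: z_m, z_p.
One step further: z_h, z_d (4 so far).
Nothing else is reachable above z_j; 4 in all.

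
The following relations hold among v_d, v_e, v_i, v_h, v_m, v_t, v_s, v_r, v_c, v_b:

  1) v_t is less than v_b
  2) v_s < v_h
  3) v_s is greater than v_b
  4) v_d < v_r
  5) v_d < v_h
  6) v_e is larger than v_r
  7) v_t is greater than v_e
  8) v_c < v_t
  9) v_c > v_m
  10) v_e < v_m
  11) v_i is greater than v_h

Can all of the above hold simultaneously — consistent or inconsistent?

Every relation is compatible with v_d < v_r < v_e < v_m < v_c < v_t < v_b < v_s < v_h < v_i; the set is consistent.

consistent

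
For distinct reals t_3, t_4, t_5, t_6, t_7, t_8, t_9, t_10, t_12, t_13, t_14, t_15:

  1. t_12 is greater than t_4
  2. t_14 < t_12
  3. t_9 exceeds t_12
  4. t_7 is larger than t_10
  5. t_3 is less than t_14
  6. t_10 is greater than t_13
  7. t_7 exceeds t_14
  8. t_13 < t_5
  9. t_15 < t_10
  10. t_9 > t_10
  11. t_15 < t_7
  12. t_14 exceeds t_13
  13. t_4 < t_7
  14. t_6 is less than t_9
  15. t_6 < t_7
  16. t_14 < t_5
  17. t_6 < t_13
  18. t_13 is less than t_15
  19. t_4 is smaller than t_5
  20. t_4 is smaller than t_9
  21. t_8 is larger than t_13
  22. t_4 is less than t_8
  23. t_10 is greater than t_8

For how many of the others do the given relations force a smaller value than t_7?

From t_7 the given relations immediately reach t_6, t_14, t_15, t_4, t_10.
From those, t_3, t_13, t_8 — 8 in total.
No other element is forced below t_7 by the given relations, so the count is 8.

8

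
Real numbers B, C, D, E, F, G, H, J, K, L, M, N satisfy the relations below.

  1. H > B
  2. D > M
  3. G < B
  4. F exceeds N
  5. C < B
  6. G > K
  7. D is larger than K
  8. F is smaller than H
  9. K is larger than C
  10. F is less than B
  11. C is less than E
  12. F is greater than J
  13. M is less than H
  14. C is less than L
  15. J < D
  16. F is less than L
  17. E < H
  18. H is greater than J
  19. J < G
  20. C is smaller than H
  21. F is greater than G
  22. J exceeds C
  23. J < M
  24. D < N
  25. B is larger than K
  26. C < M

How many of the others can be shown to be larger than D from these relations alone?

The elements the relations force above D are N, F, L, B, H — no chain reaches any other.
That is 5.

5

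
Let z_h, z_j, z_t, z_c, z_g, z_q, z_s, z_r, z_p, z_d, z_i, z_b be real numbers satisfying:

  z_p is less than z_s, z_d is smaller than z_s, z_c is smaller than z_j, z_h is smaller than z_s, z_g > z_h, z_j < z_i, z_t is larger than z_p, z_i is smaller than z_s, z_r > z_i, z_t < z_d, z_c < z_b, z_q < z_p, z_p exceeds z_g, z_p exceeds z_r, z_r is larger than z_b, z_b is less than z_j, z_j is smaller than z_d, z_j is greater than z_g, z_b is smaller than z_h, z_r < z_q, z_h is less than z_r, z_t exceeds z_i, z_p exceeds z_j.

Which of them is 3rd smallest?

The consecutive relations fix a unique order: z_c < z_b < z_h < z_g < z_j < z_i < z_r < z_q < z_p < z_t < z_d < z_s.
The 3rd smallest is z_h.

z_h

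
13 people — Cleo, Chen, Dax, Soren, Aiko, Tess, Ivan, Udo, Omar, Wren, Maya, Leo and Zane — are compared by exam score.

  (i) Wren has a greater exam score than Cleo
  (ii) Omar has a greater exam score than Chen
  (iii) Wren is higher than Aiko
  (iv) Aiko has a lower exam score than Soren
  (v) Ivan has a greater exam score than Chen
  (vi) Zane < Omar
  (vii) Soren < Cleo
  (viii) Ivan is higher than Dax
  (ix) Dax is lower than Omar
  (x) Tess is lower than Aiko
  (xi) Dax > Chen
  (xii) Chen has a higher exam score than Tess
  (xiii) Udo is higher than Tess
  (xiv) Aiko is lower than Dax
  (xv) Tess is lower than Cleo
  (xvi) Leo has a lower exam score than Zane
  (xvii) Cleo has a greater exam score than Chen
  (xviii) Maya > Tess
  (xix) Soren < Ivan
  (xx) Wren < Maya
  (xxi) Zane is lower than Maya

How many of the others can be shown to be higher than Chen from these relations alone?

The elements the relations force above Chen are Cleo, Dax, Omar, Wren, Ivan, Maya — no chain reaches any other.
That is 6.

6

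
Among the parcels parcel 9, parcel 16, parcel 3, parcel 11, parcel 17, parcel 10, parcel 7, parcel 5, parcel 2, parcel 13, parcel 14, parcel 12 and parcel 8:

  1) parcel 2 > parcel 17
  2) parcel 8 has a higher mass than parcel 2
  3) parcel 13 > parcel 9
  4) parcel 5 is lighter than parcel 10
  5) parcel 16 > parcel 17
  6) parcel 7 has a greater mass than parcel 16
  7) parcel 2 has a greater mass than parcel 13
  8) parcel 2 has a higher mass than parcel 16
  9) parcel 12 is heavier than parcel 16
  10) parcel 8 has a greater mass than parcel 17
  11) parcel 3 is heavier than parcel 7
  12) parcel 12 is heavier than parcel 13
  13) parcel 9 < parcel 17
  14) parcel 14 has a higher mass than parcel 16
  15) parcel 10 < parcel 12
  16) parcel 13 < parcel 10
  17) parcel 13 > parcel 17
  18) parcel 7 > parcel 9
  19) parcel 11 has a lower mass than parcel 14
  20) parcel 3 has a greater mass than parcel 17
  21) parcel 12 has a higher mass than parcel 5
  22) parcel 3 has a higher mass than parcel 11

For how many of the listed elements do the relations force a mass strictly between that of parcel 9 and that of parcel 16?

The relations place parcel 9 below parcel 16. An element lies strictly between them when it is forced above parcel 9 and also forced below parcel 16.
Above parcel 9: {parcel 17, parcel 13, parcel 7, parcel 2, parcel 10, parcel 14, parcel 12, parcel 3, parcel 8}. Below parcel 16: {parcel 17}.
Intersection: {parcel 17} — 1.

1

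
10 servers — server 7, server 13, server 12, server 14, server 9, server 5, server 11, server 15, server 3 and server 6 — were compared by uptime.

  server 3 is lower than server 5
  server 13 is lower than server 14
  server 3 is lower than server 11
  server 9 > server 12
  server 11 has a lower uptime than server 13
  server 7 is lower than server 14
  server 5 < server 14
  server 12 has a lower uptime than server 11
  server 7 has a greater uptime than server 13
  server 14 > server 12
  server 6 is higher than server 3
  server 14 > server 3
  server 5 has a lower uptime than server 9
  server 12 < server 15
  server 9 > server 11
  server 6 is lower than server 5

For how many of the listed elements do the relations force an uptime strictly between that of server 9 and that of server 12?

1

Chaining upward from server 12 reaches: server 11, server 15, server 13, server 7, server 14.
Chaining downward from server 9 reaches: server 3, server 11, server 6, server 5.
Strictly between server 12 and server 9 are those in both lists: server 11 — 1 element.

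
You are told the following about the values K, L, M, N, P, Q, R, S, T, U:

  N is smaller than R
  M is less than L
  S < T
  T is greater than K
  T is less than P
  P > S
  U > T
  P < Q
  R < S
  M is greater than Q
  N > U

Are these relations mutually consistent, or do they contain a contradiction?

Chaining the given relations yields T < U < N < R < S, so T < S. But one relation states S < T. These cannot both hold.

inconsistent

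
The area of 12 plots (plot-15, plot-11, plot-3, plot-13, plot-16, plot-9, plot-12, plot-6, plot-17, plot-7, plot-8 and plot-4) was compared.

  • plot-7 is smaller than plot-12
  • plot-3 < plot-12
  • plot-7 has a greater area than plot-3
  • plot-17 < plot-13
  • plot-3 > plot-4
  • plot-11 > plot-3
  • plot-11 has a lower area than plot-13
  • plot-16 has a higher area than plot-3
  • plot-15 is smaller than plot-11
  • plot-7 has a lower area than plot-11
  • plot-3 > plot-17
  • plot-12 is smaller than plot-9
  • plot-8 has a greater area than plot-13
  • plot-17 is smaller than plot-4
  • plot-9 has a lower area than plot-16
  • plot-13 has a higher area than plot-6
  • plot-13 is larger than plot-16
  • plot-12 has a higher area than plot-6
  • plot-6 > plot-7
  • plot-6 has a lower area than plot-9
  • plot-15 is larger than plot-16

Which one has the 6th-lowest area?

plot-12

Chaining the given pairs: plot-17 < plot-4 < plot-3 < plot-7 < plot-6 < plot-12 < plot-9 < plot-16 < plot-15 < plot-11 < plot-13 < plot-8.
Counting 6 from the smallest end gives plot-12.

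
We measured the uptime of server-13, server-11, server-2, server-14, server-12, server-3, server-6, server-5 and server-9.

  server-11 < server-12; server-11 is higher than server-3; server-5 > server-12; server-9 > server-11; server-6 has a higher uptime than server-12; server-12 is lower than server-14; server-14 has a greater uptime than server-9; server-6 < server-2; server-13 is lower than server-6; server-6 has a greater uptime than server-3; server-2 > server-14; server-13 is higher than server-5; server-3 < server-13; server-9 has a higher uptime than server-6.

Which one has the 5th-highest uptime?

server-13

The consecutive relations fix a unique order: server-3 < server-11 < server-12 < server-5 < server-13 < server-6 < server-9 < server-14 < server-2.
Counting 5 from the largest end gives server-13.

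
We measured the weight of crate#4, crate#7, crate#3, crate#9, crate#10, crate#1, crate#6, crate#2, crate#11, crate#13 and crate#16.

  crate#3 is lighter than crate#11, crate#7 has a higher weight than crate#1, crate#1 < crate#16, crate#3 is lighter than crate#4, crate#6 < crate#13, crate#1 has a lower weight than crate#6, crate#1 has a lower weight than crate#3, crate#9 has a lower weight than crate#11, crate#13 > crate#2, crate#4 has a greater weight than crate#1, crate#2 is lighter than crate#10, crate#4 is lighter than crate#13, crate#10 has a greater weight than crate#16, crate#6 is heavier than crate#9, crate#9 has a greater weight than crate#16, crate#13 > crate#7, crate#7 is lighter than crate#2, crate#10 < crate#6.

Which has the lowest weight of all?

crate#7 is not least since crate#1 < crate#7; crate#2 is not least since crate#7 < crate#2; crate#16 is not least since crate#1 < crate#16; crate#10 is not least since crate#2 < crate#10; crate#9 is not least since crate#16 < crate#9; crate#3 is not least since crate#1 < crate#3; crate#6 is not least since crate#1 < crate#6; crate#11 is not least since crate#9 < crate#11; crate#4 is not least since crate#1 < crate#4; crate#13 is not least since crate#4 < crate#13.
Only crate#1 has nothing below it, so crate#1 is the lowest weight.

crate#1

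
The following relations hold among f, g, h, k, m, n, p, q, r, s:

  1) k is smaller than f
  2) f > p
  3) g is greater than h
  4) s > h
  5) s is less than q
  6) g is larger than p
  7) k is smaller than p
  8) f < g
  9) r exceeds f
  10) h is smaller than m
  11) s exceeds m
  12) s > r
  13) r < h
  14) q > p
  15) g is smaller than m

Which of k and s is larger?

k < p and p < f give k < f.
With f < r: k < p < f < r.
Then r < h extends the chain to h.
With h < g: k < p < f < r < h < g.
With g < m: k < p < f < r < h < g < m.
Then m < s extends the chain to s.
So k < s; s is the larger of the two.

s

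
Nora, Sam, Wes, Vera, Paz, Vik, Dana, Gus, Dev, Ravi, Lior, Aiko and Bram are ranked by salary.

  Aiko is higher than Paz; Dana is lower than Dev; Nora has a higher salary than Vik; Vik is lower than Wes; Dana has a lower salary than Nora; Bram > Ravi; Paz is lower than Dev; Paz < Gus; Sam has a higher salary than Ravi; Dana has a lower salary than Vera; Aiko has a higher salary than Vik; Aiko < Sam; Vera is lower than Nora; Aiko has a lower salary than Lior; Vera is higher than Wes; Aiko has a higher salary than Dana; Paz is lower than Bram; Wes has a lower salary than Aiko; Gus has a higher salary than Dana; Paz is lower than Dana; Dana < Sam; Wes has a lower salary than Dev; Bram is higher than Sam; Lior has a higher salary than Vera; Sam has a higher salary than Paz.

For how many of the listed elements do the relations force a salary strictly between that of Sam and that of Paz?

2

Chaining upward from Paz reaches: Dana, Aiko, Gus, Vera, Nora, Bram, Dev, Lior.
Chaining downward from Sam reaches: Vik, Ravi, Wes, Dana, Aiko.
Strictly between Paz and Sam are those in both lists: Dana, Aiko — 2 elements.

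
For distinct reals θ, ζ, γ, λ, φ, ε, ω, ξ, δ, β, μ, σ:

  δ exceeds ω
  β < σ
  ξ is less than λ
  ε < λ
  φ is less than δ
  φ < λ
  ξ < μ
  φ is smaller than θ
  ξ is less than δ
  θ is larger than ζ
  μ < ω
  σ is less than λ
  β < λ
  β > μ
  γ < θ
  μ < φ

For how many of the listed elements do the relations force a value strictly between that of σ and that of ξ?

2

The relations place ξ below σ. An element lies strictly between them when it is forced above ξ and also forced below σ.
Above ξ: {μ, β, ω, φ, δ, λ, θ}. Below σ: {μ, β}.
Intersection: {μ, β} — 2.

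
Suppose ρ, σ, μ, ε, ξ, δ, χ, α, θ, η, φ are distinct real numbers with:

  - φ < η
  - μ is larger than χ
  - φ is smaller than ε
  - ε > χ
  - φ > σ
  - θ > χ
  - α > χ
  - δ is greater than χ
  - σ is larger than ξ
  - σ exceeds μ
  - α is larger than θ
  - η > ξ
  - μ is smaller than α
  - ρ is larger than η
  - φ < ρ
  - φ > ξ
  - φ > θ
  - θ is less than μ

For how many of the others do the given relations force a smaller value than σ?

4

The elements the relations force below σ are χ, θ, μ, ξ — no chain reaches any other.
That is 4.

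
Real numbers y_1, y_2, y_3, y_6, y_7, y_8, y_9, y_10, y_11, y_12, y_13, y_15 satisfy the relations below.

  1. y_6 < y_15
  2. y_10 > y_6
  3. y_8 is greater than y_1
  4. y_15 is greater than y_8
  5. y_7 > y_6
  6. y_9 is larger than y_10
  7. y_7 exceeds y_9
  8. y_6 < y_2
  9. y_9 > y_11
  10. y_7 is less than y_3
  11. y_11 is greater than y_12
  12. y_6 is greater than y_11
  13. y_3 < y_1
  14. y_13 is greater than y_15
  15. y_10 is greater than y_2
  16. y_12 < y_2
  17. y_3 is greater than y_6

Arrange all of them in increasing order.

The consecutive links are each given: y_12 < y_11; y_11 < y_6; y_6 < y_2; y_2 < y_10; y_10 < y_9; y_9 < y_7; y_7 < y_3; y_3 < y_1; y_1 < y_8; y_8 < y_15; y_15 < y_13.

y_12 < y_11 < y_6 < y_2 < y_10 < y_9 < y_7 < y_3 < y_1 < y_8 < y_15 < y_13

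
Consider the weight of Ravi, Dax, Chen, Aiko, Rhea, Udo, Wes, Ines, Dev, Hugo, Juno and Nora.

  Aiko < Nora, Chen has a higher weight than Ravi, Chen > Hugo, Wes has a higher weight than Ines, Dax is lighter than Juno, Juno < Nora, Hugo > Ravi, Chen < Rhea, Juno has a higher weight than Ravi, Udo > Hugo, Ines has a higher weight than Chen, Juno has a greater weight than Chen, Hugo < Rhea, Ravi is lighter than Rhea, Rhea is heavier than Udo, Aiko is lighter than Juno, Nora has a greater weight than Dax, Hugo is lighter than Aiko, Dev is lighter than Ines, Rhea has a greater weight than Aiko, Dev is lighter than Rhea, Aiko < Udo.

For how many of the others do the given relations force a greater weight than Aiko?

Directly above Aiko: Udo, Rhea, Juno, Nora.
Nothing else is reachable above Aiko; 4 in all.

4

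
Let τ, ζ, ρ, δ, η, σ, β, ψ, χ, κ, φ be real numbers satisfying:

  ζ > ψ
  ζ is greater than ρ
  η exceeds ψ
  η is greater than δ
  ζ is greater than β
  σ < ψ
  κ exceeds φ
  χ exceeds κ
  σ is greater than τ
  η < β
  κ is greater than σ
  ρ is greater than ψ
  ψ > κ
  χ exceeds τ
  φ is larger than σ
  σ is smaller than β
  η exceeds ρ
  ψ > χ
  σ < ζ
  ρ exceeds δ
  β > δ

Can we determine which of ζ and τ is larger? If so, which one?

ζ

Following the relations from τ: τ < σ < φ < κ < χ < ψ < ρ < η < β < ζ.
So ζ is larger.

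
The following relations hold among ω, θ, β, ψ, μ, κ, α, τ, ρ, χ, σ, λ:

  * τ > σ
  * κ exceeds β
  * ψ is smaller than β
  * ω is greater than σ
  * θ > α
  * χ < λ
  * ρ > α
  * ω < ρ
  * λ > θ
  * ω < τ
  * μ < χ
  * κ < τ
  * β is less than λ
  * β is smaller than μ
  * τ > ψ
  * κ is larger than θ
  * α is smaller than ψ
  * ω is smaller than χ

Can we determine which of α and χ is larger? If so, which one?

α < ψ and ψ < β give α < β.
With β < μ: α < ψ < β < μ.
With μ < χ: α < ψ < β < μ < χ.
So χ is larger.

χ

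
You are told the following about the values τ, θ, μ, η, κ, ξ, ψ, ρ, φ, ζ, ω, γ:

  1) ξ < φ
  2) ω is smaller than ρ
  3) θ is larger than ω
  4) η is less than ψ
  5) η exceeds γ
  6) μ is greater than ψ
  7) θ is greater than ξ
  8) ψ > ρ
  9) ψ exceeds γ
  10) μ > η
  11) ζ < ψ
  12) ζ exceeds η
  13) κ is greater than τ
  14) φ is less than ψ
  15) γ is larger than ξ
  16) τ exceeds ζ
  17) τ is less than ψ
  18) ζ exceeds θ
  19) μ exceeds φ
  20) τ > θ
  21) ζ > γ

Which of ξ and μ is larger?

Chaining the given relations: ξ < γ < η < ζ < τ < ψ < μ.
So ξ < μ; μ is the larger of the two.

μ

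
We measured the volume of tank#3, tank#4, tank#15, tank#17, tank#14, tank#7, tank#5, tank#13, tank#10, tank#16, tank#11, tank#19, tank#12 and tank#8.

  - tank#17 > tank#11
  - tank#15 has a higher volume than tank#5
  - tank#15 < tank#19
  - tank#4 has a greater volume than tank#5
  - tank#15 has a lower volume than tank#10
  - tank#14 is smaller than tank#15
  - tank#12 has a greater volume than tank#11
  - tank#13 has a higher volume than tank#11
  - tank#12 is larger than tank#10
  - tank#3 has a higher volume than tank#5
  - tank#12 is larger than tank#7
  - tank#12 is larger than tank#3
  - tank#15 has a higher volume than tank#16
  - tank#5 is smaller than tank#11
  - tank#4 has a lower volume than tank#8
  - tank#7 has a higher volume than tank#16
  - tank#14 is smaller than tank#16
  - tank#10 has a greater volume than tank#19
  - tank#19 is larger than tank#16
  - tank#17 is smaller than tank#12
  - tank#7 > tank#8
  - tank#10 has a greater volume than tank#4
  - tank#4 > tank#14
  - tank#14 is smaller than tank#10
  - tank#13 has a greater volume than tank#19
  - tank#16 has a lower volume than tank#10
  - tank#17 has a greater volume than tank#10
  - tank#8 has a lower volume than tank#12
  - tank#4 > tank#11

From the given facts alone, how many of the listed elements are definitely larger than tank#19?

4

The elements the relations force above tank#19 are tank#10, tank#13, tank#17, tank#12 — no chain reaches any other.
That is 4.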